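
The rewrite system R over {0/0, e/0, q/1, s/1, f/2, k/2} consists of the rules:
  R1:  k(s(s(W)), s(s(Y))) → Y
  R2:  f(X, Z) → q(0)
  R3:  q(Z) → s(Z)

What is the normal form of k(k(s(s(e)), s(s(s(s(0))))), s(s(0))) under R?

0

1. k(k(s(s(e)), s(s(s(s(0))))), s(s(0)))  →  k(s(s(0)), s(s(0)))   [R1 at 1]
2. k(s(s(0)), s(s(0)))  →  0   [R1 at ε]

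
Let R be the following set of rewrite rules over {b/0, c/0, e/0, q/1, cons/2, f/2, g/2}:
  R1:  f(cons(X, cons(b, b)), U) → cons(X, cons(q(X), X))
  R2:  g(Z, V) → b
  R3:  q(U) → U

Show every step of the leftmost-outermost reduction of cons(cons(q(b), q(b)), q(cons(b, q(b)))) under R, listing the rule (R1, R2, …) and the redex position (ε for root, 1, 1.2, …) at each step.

cons(cons(b, b), cons(b, b))

1. cons(cons(q(b), q(b)), q(cons(b, q(b))))  →  cons(cons(b, q(b)), q(cons(b, q(b))))   [R3 at 1.1]
2. cons(cons(b, q(b)), q(cons(b, q(b))))  →  cons(cons(b, b), q(cons(b, q(b))))   [R3 at 1.2]
3. cons(cons(b, b), q(cons(b, q(b))))  →  cons(cons(b, b), cons(b, q(b)))   [R3 at 2]
4. cons(cons(b, b), cons(b, q(b)))  →  cons(cons(b, b), cons(b, b))   [R3 at 2.2]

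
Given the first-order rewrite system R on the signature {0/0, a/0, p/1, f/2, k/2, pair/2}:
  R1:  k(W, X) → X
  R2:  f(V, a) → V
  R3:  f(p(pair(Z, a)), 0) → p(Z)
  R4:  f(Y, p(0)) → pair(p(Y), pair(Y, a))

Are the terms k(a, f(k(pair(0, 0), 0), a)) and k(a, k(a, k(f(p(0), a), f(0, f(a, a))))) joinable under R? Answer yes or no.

Reduce t₁ = k(a, f(k(pair(0, 0), 0), a)):
1. k(a, f(k(pair(0, 0), 0), a))  →  f(k(pair(0, 0), 0), a)   [R1 at ε]
2. f(k(pair(0, 0), 0), a)  →  k(pair(0, 0), 0)   [R2 at ε]
3. k(pair(0, 0), 0)  →  0   [R1 at ε]

Reduce t₂ = k(a, k(a, k(f(p(0), a), f(0, f(a, a))))):
1. k(a, k(a, k(f(p(0), a), f(0, f(a, a)))))  →  k(a, k(f(p(0), a), f(0, f(a, a))))   [R1 at ε]
2. k(a, k(f(p(0), a), f(0, f(a, a))))  →  k(f(p(0), a), f(0, f(a, a)))   [R1 at ε]
3. k(f(p(0), a), f(0, f(a, a)))  →  f(0, f(a, a))   [R1 at ε]
4. f(0, f(a, a))  →  f(0, a)   [R2 at 2]
5. f(0, a)  →  0   [R2 at ε]

yes — NF(t₁) = 0, NF(t₂) = 0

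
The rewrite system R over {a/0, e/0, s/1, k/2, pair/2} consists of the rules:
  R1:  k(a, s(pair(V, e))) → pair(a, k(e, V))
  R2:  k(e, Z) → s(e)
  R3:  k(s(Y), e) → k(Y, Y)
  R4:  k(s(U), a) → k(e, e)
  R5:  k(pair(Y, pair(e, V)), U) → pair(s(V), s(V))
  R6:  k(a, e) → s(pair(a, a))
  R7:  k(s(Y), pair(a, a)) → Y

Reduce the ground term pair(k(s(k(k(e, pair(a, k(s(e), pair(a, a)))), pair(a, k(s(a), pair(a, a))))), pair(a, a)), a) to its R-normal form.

pair(e, a)

1. pair(k(s(k(k(e, pair(a, k(s(e), pair(a, a)))), pair(a, k(s(a), pair(a, a))))), pair(a, a)), a)  →  pair(k(k(e, pair(a, k(s(e), pair(a, a)))), pair(a, k(s(a), pair(a, a)))), a)   [R7 at 1]
2. pair(k(k(e, pair(a, k(s(e), pair(a, a)))), pair(a, k(s(a), pair(a, a)))), a)  →  pair(k(s(e), pair(a, k(s(a), pair(a, a)))), a)   [R2 at 1.1]
3. pair(k(s(e), pair(a, k(s(a), pair(a, a)))), a)  →  pair(k(s(e), pair(a, a)), a)   [R7 at 1.2.2]
4. pair(k(s(e), pair(a, a)), a)  →  pair(e, a)   [R7 at 1]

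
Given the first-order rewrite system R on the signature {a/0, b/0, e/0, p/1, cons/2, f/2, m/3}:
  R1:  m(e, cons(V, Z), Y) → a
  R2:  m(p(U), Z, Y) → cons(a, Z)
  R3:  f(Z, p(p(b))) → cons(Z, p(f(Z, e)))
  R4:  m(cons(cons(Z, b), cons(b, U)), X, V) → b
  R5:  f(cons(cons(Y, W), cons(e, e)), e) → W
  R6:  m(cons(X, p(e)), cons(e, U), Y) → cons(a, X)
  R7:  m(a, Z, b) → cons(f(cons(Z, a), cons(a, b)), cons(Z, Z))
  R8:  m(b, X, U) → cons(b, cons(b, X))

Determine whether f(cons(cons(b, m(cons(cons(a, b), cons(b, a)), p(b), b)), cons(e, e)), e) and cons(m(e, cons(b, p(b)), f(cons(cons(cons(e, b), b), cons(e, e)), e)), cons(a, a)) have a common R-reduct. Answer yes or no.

Reduce t₁ = f(cons(cons(b, m(cons(cons(a, b), cons(b, a)), p(b), b)), cons(e, e)), e):
1. f(cons(cons(b, m(cons(cons(a, b), cons(b, a)), p(b), b)), cons(e, e)), e)  →  m(cons(cons(a, b), cons(b, a)), p(b), b)   [R5 at ε]
2. m(cons(cons(a, b), cons(b, a)), p(b), b)  →  b   [R4 at ε]

Reduce t₂ = cons(m(e, cons(b, p(b)), f(cons(cons(cons(e, b), b), cons(e, e)), e)), cons(a, a)):
1. cons(m(e, cons(b, p(b)), f(cons(cons(cons(e, b), b), cons(e, e)), e)), cons(a, a))  →  cons(a, cons(a, a))   [R1 at 1]

no — NF(t₁) = b, NF(t₂) = cons(a, cons(a, a))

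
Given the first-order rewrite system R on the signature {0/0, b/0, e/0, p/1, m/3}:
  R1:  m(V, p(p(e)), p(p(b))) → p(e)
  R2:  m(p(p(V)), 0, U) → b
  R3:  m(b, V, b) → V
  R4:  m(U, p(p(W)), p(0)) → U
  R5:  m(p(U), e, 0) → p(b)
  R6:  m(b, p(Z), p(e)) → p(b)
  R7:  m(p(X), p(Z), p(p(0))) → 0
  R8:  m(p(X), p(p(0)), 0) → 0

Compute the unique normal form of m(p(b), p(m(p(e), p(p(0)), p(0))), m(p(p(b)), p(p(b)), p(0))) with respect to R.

p(e)

1. m(p(b), p(m(p(e), p(p(0)), p(0))), m(p(p(b)), p(p(b)), p(0)))  →  m(p(b), p(p(e)), m(p(p(b)), p(p(b)), p(0)))   [R4 at 2.1]
2. m(p(b), p(p(e)), m(p(p(b)), p(p(b)), p(0)))  →  m(p(b), p(p(e)), p(p(b)))   [R4 at 3]
3. m(p(b), p(p(e)), p(p(b)))  →  p(e)   [R1 at ε]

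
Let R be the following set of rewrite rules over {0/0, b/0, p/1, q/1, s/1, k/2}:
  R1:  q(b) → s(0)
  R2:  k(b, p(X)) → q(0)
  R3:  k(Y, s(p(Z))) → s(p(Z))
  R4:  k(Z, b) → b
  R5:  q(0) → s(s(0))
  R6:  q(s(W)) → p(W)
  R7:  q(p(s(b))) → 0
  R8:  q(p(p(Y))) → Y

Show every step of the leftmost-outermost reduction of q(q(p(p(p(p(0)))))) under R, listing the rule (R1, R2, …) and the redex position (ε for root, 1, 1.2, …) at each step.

1. q(q(p(p(p(p(0))))))  →  q(p(p(0)))   [R8 at 1]
2. q(p(p(0)))  →  0   [R8 at ε]

0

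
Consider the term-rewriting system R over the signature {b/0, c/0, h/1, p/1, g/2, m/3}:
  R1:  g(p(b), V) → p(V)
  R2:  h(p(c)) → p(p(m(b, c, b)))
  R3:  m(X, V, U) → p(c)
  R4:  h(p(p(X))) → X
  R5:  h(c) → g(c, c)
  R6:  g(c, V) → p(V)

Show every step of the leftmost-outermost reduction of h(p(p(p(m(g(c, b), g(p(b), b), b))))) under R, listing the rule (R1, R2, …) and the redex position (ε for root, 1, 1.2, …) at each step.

1. h(p(p(p(m(g(c, b), g(p(b), b), b)))))  →  p(m(g(c, b), g(p(b), b), b))   [R4 at ε]
2. p(m(g(c, b), g(p(b), b), b))  →  p(p(c))   [R3 at 1]

p(p(c))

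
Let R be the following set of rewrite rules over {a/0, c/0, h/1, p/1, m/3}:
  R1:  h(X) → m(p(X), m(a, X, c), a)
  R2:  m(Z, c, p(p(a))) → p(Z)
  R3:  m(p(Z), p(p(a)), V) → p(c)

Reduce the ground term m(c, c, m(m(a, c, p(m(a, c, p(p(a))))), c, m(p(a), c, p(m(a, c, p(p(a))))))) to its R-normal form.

p(c)

1. m(c, c, m(m(a, c, p(m(a, c, p(p(a))))), c, m(p(a), c, p(m(a, c, p(p(a)))))))  →  m(c, c, m(m(a, c, p(p(a))), c, m(p(a), c, p(m(a, c, p(p(a)))))))   [R2 at 3.1.3.1]
2. m(c, c, m(m(a, c, p(p(a))), c, m(p(a), c, p(m(a, c, p(p(a)))))))  →  m(c, c, m(p(a), c, m(p(a), c, p(m(a, c, p(p(a)))))))   [R2 at 3.1]
3. m(c, c, m(p(a), c, m(p(a), c, p(m(a, c, p(p(a)))))))  →  m(c, c, m(p(a), c, m(p(a), c, p(p(a)))))   [R2 at 3.3.3.1]
4. m(c, c, m(p(a), c, m(p(a), c, p(p(a)))))  →  m(c, c, m(p(a), c, p(p(a))))   [R2 at 3.3]
5. m(c, c, m(p(a), c, p(p(a))))  →  m(c, c, p(p(a)))   [R2 at 3]
6. m(c, c, p(p(a)))  →  p(c)   [R2 at ε]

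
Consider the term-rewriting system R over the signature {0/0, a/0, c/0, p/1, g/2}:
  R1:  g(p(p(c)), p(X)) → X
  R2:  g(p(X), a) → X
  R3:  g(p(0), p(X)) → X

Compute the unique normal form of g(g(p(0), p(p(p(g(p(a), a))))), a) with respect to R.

p(a)

1. g(g(p(0), p(p(p(g(p(a), a))))), a)  →  g(p(p(g(p(a), a))), a)   [R3 at 1]
2. g(p(p(g(p(a), a))), a)  →  p(g(p(a), a))   [R2 at ε]
3. p(g(p(a), a))  →  p(a)   [R2 at 1]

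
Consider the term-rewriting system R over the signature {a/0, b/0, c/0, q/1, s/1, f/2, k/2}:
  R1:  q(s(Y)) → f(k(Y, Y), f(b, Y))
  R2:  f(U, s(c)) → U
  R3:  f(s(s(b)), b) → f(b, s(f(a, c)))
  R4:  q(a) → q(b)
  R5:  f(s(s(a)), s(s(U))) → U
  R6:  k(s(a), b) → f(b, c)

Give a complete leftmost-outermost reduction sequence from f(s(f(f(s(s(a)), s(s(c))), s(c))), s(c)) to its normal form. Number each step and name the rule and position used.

1. f(s(f(f(s(s(a)), s(s(c))), s(c))), s(c))  →  s(f(f(s(s(a)), s(s(c))), s(c)))   [R2 at ε]
2. s(f(f(s(s(a)), s(s(c))), s(c)))  →  s(f(s(s(a)), s(s(c))))   [R2 at 1]
3. s(f(s(s(a)), s(s(c))))  →  s(c)   [R5 at 1]

s(c)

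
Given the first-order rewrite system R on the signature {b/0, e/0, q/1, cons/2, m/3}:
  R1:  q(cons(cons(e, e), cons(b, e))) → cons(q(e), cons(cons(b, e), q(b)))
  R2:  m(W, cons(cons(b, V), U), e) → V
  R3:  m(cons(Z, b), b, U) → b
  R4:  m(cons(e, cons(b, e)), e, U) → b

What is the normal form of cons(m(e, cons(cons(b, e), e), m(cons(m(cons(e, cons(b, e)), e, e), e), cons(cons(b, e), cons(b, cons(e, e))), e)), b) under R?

1. cons(m(e, cons(cons(b, e), e), m(cons(m(cons(e, cons(b, e)), e, e), e), cons(cons(b, e), cons(b, cons(e, e))), e)), b)  →  cons(m(e, cons(cons(b, e), e), e), b)   [R2 at 1.3]
2. cons(m(e, cons(cons(b, e), e), e), b)  →  cons(e, b)   [R2 at 1]

cons(e, b)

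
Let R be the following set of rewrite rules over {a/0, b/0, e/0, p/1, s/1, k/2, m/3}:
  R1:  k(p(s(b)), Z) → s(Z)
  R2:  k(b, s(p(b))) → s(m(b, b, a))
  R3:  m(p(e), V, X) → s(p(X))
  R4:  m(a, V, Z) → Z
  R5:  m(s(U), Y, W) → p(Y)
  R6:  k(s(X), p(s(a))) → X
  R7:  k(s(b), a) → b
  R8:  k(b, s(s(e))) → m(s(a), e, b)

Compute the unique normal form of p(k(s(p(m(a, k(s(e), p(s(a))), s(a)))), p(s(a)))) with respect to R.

p(p(s(a)))

1. p(k(s(p(m(a, k(s(e), p(s(a))), s(a)))), p(s(a))))  →  p(p(m(a, k(s(e), p(s(a))), s(a))))   [R6 at 1]
2. p(p(m(a, k(s(e), p(s(a))), s(a))))  →  p(p(s(a)))   [R4 at 1.1]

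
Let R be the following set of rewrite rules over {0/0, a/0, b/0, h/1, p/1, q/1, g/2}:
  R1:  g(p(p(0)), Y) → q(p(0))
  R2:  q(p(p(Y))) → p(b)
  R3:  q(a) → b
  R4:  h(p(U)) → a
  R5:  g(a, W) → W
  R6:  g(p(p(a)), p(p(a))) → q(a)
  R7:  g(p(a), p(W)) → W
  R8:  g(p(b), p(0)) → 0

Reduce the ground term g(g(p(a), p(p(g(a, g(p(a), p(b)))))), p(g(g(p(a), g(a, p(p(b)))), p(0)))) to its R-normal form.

0

1. g(g(p(a), p(p(g(a, g(p(a), p(b)))))), p(g(g(p(a), g(a, p(p(b)))), p(0))))  →  g(p(g(a, g(p(a), p(b)))), p(g(g(p(a), g(a, p(p(b)))), p(0))))   [R7 at 1]
2. g(p(g(a, g(p(a), p(b)))), p(g(g(p(a), g(a, p(p(b)))), p(0))))  →  g(p(g(p(a), p(b))), p(g(g(p(a), g(a, p(p(b)))), p(0))))   [R5 at 1.1]
3. g(p(g(p(a), p(b))), p(g(g(p(a), g(a, p(p(b)))), p(0))))  →  g(p(b), p(g(g(p(a), g(a, p(p(b)))), p(0))))   [R7 at 1.1]
4. g(p(b), p(g(g(p(a), g(a, p(p(b)))), p(0))))  →  g(p(b), p(g(g(p(a), p(p(b))), p(0))))   [R5 at 2.1.1.2]
5. g(p(b), p(g(g(p(a), p(p(b))), p(0))))  →  g(p(b), p(g(p(b), p(0))))   [R7 at 2.1.1]
6. g(p(b), p(g(p(b), p(0))))  →  g(p(b), p(0))   [R8 at 2.1]
7. g(p(b), p(0))  →  0   [R8 at ε]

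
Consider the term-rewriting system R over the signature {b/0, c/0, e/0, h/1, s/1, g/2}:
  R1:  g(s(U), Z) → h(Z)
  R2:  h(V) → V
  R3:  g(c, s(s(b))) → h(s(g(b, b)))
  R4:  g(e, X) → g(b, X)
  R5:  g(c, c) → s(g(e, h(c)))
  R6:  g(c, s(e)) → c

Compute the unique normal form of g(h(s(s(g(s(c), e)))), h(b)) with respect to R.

b

1. g(h(s(s(g(s(c), e)))), h(b))  →  g(s(s(g(s(c), e))), h(b))   [R2 at 1]
2. g(s(s(g(s(c), e))), h(b))  →  h(h(b))   [R1 at ε]
3. h(h(b))  →  h(b)   [R2 at ε]
4. h(b)  →  b   [R2 at ε]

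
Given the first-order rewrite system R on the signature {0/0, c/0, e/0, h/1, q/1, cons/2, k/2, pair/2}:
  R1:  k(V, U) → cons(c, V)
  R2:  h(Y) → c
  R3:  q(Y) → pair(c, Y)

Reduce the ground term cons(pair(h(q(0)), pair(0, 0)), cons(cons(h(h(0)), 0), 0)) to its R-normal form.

1. cons(pair(h(q(0)), pair(0, 0)), cons(cons(h(h(0)), 0), 0))  →  cons(pair(c, pair(0, 0)), cons(cons(h(h(0)), 0), 0))   [R2 at 1.1]
2. cons(pair(c, pair(0, 0)), cons(cons(h(h(0)), 0), 0))  →  cons(pair(c, pair(0, 0)), cons(cons(c, 0), 0))   [R2 at 2.1.1]

cons(pair(c, pair(0, 0)), cons(cons(c, 0), 0))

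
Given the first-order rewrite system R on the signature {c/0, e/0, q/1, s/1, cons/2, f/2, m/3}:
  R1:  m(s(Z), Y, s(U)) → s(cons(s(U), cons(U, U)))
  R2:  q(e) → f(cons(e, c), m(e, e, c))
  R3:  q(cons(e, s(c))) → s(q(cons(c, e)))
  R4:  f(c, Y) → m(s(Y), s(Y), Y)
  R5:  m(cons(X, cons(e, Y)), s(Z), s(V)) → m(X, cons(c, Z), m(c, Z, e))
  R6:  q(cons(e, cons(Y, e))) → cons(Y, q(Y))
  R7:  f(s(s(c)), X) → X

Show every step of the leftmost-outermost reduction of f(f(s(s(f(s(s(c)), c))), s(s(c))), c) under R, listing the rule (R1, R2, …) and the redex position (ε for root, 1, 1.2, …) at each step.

1. f(f(s(s(f(s(s(c)), c))), s(s(c))), c)  →  f(f(s(s(c)), s(s(c))), c)   [R7 at 1.1.1.1]
2. f(f(s(s(c)), s(s(c))), c)  →  f(s(s(c)), c)   [R7 at 1]
3. f(s(s(c)), c)  →  c   [R7 at ε]

c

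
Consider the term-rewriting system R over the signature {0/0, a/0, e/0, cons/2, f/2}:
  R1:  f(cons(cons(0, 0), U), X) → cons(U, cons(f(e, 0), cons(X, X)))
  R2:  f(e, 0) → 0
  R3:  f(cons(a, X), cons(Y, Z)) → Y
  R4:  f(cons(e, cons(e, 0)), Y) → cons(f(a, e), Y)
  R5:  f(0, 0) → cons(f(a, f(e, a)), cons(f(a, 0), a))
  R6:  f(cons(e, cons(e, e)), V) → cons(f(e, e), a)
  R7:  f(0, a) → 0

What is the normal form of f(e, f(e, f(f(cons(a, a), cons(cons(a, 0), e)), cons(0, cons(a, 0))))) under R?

1. f(e, f(e, f(f(cons(a, a), cons(cons(a, 0), e)), cons(0, cons(a, 0)))))  →  f(e, f(e, f(cons(a, 0), cons(0, cons(a, 0)))))   [R3 at 2.2.1]
2. f(e, f(e, f(cons(a, 0), cons(0, cons(a, 0)))))  →  f(e, f(e, 0))   [R3 at 2.2]
3. f(e, f(e, 0))  →  f(e, 0)   [R2 at 2]
4. f(e, 0)  →  0   [R2 at ε]

0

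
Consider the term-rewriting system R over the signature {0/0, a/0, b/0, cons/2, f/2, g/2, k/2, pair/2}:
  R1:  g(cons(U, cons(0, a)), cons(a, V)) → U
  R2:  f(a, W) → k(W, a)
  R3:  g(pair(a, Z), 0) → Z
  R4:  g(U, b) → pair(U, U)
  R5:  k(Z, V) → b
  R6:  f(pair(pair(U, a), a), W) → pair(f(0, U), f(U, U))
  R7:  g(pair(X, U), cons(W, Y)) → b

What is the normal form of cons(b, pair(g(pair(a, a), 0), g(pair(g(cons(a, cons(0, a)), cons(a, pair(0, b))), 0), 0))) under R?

1. cons(b, pair(g(pair(a, a), 0), g(pair(g(cons(a, cons(0, a)), cons(a, pair(0, b))), 0), 0)))  →  cons(b, pair(a, g(pair(g(cons(a, cons(0, a)), cons(a, pair(0, b))), 0), 0)))   [R3 at 2.1]
2. cons(b, pair(a, g(pair(g(cons(a, cons(0, a)), cons(a, pair(0, b))), 0), 0)))  →  cons(b, pair(a, g(pair(a, 0), 0)))   [R1 at 2.2.1.1]
3. cons(b, pair(a, g(pair(a, 0), 0)))  →  cons(b, pair(a, 0))   [R3 at 2.2]

cons(b, pair(a, 0))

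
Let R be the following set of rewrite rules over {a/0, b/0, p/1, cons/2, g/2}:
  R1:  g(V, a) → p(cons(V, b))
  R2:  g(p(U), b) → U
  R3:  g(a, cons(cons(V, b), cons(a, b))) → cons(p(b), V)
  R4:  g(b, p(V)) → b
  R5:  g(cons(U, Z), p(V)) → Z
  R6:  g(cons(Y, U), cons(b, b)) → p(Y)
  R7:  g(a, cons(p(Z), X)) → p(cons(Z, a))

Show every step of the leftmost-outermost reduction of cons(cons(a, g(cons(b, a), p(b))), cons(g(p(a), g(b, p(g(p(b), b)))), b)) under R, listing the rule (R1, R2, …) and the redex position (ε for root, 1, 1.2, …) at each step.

1. cons(cons(a, g(cons(b, a), p(b))), cons(g(p(a), g(b, p(g(p(b), b)))), b))  →  cons(cons(a, a), cons(g(p(a), g(b, p(g(p(b), b)))), b))   [R5 at 1.2]
2. cons(cons(a, a), cons(g(p(a), g(b, p(g(p(b), b)))), b))  →  cons(cons(a, a), cons(g(p(a), b), b))   [R4 at 2.1.2]
3. cons(cons(a, a), cons(g(p(a), b), b))  →  cons(cons(a, a), cons(a, b))   [R2 at 2.1]

cons(cons(a, a), cons(a, b))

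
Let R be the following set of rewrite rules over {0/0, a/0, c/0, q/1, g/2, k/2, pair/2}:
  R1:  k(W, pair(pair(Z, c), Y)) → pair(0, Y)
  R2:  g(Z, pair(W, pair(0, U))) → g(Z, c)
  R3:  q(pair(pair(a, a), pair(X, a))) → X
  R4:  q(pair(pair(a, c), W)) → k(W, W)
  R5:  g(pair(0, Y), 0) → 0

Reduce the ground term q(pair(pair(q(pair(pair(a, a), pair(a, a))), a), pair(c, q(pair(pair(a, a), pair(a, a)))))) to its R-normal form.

c

1. q(pair(pair(q(pair(pair(a, a), pair(a, a))), a), pair(c, q(pair(pair(a, a), pair(a, a))))))  →  q(pair(pair(a, a), pair(c, q(pair(pair(a, a), pair(a, a))))))   [R3 at 1.1.1]
2. q(pair(pair(a, a), pair(c, q(pair(pair(a, a), pair(a, a))))))  →  q(pair(pair(a, a), pair(c, a)))   [R3 at 1.2.2]
3. q(pair(pair(a, a), pair(c, a)))  →  c   [R3 at ε]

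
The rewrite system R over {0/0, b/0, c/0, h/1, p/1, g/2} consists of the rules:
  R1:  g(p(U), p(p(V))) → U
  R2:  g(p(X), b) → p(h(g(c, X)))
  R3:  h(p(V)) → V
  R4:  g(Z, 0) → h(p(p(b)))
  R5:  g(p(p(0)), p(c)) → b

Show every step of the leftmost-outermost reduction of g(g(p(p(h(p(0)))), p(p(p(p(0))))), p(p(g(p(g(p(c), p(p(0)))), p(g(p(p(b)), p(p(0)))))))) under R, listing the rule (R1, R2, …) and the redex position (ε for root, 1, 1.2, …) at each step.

1. g(g(p(p(h(p(0)))), p(p(p(p(0))))), p(p(g(p(g(p(c), p(p(0)))), p(g(p(p(b)), p(p(0))))))))  →  g(p(h(p(0))), p(p(g(p(g(p(c), p(p(0)))), p(g(p(p(b)), p(p(0))))))))   [R1 at 1]
2. g(p(h(p(0))), p(p(g(p(g(p(c), p(p(0)))), p(g(p(p(b)), p(p(0))))))))  →  h(p(0))   [R1 at ε]
3. h(p(0))  →  0   [R3 at ε]

0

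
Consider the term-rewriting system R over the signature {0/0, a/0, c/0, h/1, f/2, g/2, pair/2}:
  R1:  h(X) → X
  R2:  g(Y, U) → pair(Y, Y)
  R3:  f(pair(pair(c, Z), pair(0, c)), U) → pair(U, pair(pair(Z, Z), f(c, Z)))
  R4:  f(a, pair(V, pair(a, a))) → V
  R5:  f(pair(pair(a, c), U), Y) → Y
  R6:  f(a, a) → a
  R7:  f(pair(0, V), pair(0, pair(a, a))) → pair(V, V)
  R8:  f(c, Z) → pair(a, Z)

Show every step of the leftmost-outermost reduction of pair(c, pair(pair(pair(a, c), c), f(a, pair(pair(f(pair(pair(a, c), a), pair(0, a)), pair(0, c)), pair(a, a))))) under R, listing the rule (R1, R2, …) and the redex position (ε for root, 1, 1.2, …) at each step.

pair(c, pair(pair(pair(a, c), c), pair(pair(0, a), pair(0, c))))

1. pair(c, pair(pair(pair(a, c), c), f(a, pair(pair(f(pair(pair(a, c), a), pair(0, a)), pair(0, c)), pair(a, a)))))  →  pair(c, pair(pair(pair(a, c), c), pair(f(pair(pair(a, c), a), pair(0, a)), pair(0, c))))   [R4 at 2.2]
2. pair(c, pair(pair(pair(a, c), c), pair(f(pair(pair(a, c), a), pair(0, a)), pair(0, c))))  →  pair(c, pair(pair(pair(a, c), c), pair(pair(0, a), pair(0, c))))   [R5 at 2.2.1]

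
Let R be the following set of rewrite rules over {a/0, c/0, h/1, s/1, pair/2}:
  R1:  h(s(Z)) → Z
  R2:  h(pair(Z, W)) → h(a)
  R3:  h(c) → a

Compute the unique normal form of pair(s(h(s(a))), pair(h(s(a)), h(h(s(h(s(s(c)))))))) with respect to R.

pair(s(a), pair(a, c))

1. pair(s(h(s(a))), pair(h(s(a)), h(h(s(h(s(s(c))))))))  →  pair(s(a), pair(h(s(a)), h(h(s(h(s(s(c))))))))   [R1 at 1.1]
2. pair(s(a), pair(h(s(a)), h(h(s(h(s(s(c))))))))  →  pair(s(a), pair(a, h(h(s(h(s(s(c))))))))   [R1 at 2.1]
3. pair(s(a), pair(a, h(h(s(h(s(s(c))))))))  →  pair(s(a), pair(a, h(h(s(s(c))))))   [R1 at 2.2.1]
4. pair(s(a), pair(a, h(h(s(s(c))))))  →  pair(s(a), pair(a, h(s(c))))   [R1 at 2.2.1]
5. pair(s(a), pair(a, h(s(c))))  →  pair(s(a), pair(a, c))   [R1 at 2.2]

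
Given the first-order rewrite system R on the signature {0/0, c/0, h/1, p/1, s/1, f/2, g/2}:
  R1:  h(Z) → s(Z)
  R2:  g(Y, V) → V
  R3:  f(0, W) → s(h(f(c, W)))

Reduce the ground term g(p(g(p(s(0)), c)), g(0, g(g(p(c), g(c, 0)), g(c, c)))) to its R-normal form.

1. g(p(g(p(s(0)), c)), g(0, g(g(p(c), g(c, 0)), g(c, c))))  →  g(0, g(g(p(c), g(c, 0)), g(c, c)))   [R2 at ε]
2. g(0, g(g(p(c), g(c, 0)), g(c, c)))  →  g(g(p(c), g(c, 0)), g(c, c))   [R2 at ε]
3. g(g(p(c), g(c, 0)), g(c, c))  →  g(c, c)   [R2 at ε]
4. g(c, c)  →  c   [R2 at ε]

c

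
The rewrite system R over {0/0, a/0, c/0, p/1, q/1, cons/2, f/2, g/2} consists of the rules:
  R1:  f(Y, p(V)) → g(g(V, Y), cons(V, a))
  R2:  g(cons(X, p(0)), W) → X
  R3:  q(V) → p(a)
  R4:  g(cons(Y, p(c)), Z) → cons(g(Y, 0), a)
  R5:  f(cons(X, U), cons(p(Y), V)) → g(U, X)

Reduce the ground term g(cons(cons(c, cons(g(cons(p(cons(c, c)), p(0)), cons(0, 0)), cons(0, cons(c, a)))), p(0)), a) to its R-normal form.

cons(c, cons(p(cons(c, c)), cons(0, cons(c, a))))

1. g(cons(cons(c, cons(g(cons(p(cons(c, c)), p(0)), cons(0, 0)), cons(0, cons(c, a)))), p(0)), a)  →  cons(c, cons(g(cons(p(cons(c, c)), p(0)), cons(0, 0)), cons(0, cons(c, a))))   [R2 at ε]
2. cons(c, cons(g(cons(p(cons(c, c)), p(0)), cons(0, 0)), cons(0, cons(c, a))))  →  cons(c, cons(p(cons(c, c)), cons(0, cons(c, a))))   [R2 at 2.1]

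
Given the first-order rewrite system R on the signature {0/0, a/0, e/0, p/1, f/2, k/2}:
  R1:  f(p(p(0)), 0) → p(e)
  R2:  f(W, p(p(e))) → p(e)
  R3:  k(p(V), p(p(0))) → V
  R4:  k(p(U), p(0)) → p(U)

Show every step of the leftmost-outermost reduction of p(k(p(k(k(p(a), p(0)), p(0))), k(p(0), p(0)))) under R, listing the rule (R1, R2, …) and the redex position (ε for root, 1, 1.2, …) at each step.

p(p(p(a)))

1. p(k(p(k(k(p(a), p(0)), p(0))), k(p(0), p(0))))  →  p(k(p(k(p(a), p(0))), k(p(0), p(0))))   [R4 at 1.1.1.1]
2. p(k(p(k(p(a), p(0))), k(p(0), p(0))))  →  p(k(p(p(a)), k(p(0), p(0))))   [R4 at 1.1.1]
3. p(k(p(p(a)), k(p(0), p(0))))  →  p(k(p(p(a)), p(0)))   [R4 at 1.2]
4. p(k(p(p(a)), p(0)))  →  p(p(p(a)))   [R4 at 1]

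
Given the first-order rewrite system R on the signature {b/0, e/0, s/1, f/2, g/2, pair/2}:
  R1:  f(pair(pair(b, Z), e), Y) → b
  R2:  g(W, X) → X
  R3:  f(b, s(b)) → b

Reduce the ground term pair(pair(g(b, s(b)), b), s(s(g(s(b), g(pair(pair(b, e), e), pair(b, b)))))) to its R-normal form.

1. pair(pair(g(b, s(b)), b), s(s(g(s(b), g(pair(pair(b, e), e), pair(b, b))))))  →  pair(pair(s(b), b), s(s(g(s(b), g(pair(pair(b, e), e), pair(b, b))))))   [R2 at 1.1]
2. pair(pair(s(b), b), s(s(g(s(b), g(pair(pair(b, e), e), pair(b, b))))))  →  pair(pair(s(b), b), s(s(g(pair(pair(b, e), e), pair(b, b)))))   [R2 at 2.1.1]
3. pair(pair(s(b), b), s(s(g(pair(pair(b, e), e), pair(b, b)))))  →  pair(pair(s(b), b), s(s(pair(b, b))))   [R2 at 2.1.1]

pair(pair(s(b), b), s(s(pair(b, b))))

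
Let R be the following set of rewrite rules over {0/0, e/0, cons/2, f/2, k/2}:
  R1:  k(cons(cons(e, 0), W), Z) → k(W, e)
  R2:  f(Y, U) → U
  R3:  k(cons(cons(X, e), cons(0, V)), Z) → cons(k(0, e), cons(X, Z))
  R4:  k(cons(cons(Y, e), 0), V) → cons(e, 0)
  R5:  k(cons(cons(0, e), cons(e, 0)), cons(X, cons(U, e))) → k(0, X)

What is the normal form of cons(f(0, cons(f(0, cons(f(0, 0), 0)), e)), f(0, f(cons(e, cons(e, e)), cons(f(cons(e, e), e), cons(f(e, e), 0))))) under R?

cons(cons(cons(0, 0), e), cons(e, cons(e, 0)))

1. cons(f(0, cons(f(0, cons(f(0, 0), 0)), e)), f(0, f(cons(e, cons(e, e)), cons(f(cons(e, e), e), cons(f(e, e), 0)))))  →  cons(cons(f(0, cons(f(0, 0), 0)), e), f(0, f(cons(e, cons(e, e)), cons(f(cons(e, e), e), cons(f(e, e), 0)))))   [R2 at 1]
2. cons(cons(f(0, cons(f(0, 0), 0)), e), f(0, f(cons(e, cons(e, e)), cons(f(cons(e, e), e), cons(f(e, e), 0)))))  →  cons(cons(cons(f(0, 0), 0), e), f(0, f(cons(e, cons(e, e)), cons(f(cons(e, e), e), cons(f(e, e), 0)))))   [R2 at 1.1]
3. cons(cons(cons(f(0, 0), 0), e), f(0, f(cons(e, cons(e, e)), cons(f(cons(e, e), e), cons(f(e, e), 0)))))  →  cons(cons(cons(0, 0), e), f(0, f(cons(e, cons(e, e)), cons(f(cons(e, e), e), cons(f(e, e), 0)))))   [R2 at 1.1.1]
4. cons(cons(cons(0, 0), e), f(0, f(cons(e, cons(e, e)), cons(f(cons(e, e), e), cons(f(e, e), 0)))))  →  cons(cons(cons(0, 0), e), f(cons(e, cons(e, e)), cons(f(cons(e, e), e), cons(f(e, e), 0))))   [R2 at 2]
5. cons(cons(cons(0, 0), e), f(cons(e, cons(e, e)), cons(f(cons(e, e), e), cons(f(e, e), 0))))  →  cons(cons(cons(0, 0), e), cons(f(cons(e, e), e), cons(f(e, e), 0)))   [R2 at 2]
6. cons(cons(cons(0, 0), e), cons(f(cons(e, e), e), cons(f(e, e), 0)))  →  cons(cons(cons(0, 0), e), cons(e, cons(f(e, e), 0)))   [R2 at 2.1]
7. cons(cons(cons(0, 0), e), cons(e, cons(f(e, e), 0)))  →  cons(cons(cons(0, 0), e), cons(e, cons(e, 0)))   [R2 at 2.2.1]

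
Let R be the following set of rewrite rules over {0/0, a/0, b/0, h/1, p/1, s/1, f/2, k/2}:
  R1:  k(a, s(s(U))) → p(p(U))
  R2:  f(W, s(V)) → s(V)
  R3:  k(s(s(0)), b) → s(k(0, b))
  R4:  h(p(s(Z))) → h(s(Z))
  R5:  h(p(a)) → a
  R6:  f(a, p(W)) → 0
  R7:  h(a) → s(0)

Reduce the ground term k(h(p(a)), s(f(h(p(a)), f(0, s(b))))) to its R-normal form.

1. k(h(p(a)), s(f(h(p(a)), f(0, s(b)))))  →  k(a, s(f(h(p(a)), f(0, s(b)))))   [R5 at 1]
2. k(a, s(f(h(p(a)), f(0, s(b)))))  →  k(a, s(f(a, f(0, s(b)))))   [R5 at 2.1.1]
3. k(a, s(f(a, f(0, s(b)))))  →  k(a, s(f(a, s(b))))   [R2 at 2.1.2]
4. k(a, s(f(a, s(b))))  →  k(a, s(s(b)))   [R2 at 2.1]
5. k(a, s(s(b)))  →  p(p(b))   [R1 at ε]

p(p(b))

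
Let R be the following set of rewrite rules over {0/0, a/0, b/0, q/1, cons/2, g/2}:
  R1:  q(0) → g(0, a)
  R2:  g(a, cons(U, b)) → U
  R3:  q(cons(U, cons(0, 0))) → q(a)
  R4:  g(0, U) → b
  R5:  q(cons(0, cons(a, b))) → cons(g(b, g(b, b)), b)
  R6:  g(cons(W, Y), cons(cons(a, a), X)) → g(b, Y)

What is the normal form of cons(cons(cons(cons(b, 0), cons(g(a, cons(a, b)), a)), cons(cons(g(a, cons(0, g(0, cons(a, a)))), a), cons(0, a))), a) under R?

1. cons(cons(cons(cons(b, 0), cons(g(a, cons(a, b)), a)), cons(cons(g(a, cons(0, g(0, cons(a, a)))), a), cons(0, a))), a)  →  cons(cons(cons(cons(b, 0), cons(a, a)), cons(cons(g(a, cons(0, g(0, cons(a, a)))), a), cons(0, a))), a)   [R2 at 1.1.2.1]
2. cons(cons(cons(cons(b, 0), cons(a, a)), cons(cons(g(a, cons(0, g(0, cons(a, a)))), a), cons(0, a))), a)  →  cons(cons(cons(cons(b, 0), cons(a, a)), cons(cons(g(a, cons(0, b)), a), cons(0, a))), a)   [R4 at 1.2.1.1.2.2]
3. cons(cons(cons(cons(b, 0), cons(a, a)), cons(cons(g(a, cons(0, b)), a), cons(0, a))), a)  →  cons(cons(cons(cons(b, 0), cons(a, a)), cons(cons(0, a), cons(0, a))), a)   [R2 at 1.2.1.1]

cons(cons(cons(cons(b, 0), cons(a, a)), cons(cons(0, a), cons(0, a))), a)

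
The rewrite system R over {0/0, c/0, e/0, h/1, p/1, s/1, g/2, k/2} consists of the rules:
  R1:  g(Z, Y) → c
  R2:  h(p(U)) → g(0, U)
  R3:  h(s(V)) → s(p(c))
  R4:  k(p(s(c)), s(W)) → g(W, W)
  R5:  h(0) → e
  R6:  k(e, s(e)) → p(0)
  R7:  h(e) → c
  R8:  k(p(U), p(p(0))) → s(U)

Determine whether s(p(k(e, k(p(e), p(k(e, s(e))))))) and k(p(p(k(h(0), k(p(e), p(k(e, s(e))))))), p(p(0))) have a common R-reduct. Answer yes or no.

yes — NF(t₁) = s(p(p(0))), NF(t₂) = s(p(p(0)))

Reduce t₁ = s(p(k(e, k(p(e), p(k(e, s(e))))))):
1. s(p(k(e, k(p(e), p(k(e, s(e)))))))  →  s(p(k(e, k(p(e), p(p(0))))))   [R6 at 1.1.2.2.1]
2. s(p(k(e, k(p(e), p(p(0))))))  →  s(p(k(e, s(e))))   [R8 at 1.1.2]
3. s(p(k(e, s(e))))  →  s(p(p(0)))   [R6 at 1.1]

Reduce t₂ = k(p(p(k(h(0), k(p(e), p(k(e, s(e))))))), p(p(0))):
1. k(p(p(k(h(0), k(p(e), p(k(e, s(e))))))), p(p(0)))  →  s(p(k(h(0), k(p(e), p(k(e, s(e)))))))   [R8 at ε]
2. s(p(k(h(0), k(p(e), p(k(e, s(e)))))))  →  s(p(k(e, k(p(e), p(k(e, s(e)))))))   [R5 at 1.1.1]
3. s(p(k(e, k(p(e), p(k(e, s(e)))))))  →  s(p(k(e, k(p(e), p(p(0))))))   [R6 at 1.1.2.2.1]
4. s(p(k(e, k(p(e), p(p(0))))))  →  s(p(k(e, s(e))))   [R8 at 1.1.2]
5. s(p(k(e, s(e))))  →  s(p(p(0)))   [R6 at 1.1]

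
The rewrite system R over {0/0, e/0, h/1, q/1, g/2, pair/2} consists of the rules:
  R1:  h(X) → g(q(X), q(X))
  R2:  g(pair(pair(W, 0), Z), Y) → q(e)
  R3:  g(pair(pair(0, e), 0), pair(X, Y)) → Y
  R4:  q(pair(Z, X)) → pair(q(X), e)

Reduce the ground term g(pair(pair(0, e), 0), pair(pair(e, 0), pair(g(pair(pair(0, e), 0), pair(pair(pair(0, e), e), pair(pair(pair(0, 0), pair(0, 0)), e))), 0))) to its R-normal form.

pair(pair(pair(pair(0, 0), pair(0, 0)), e), 0)

1. g(pair(pair(0, e), 0), pair(pair(e, 0), pair(g(pair(pair(0, e), 0), pair(pair(pair(0, e), e), pair(pair(pair(0, 0), pair(0, 0)), e))), 0)))  →  pair(g(pair(pair(0, e), 0), pair(pair(pair(0, e), e), pair(pair(pair(0, 0), pair(0, 0)), e))), 0)   [R3 at ε]
2. pair(g(pair(pair(0, e), 0), pair(pair(pair(0, e), e), pair(pair(pair(0, 0), pair(0, 0)), e))), 0)  →  pair(pair(pair(pair(0, 0), pair(0, 0)), e), 0)   [R3 at 1]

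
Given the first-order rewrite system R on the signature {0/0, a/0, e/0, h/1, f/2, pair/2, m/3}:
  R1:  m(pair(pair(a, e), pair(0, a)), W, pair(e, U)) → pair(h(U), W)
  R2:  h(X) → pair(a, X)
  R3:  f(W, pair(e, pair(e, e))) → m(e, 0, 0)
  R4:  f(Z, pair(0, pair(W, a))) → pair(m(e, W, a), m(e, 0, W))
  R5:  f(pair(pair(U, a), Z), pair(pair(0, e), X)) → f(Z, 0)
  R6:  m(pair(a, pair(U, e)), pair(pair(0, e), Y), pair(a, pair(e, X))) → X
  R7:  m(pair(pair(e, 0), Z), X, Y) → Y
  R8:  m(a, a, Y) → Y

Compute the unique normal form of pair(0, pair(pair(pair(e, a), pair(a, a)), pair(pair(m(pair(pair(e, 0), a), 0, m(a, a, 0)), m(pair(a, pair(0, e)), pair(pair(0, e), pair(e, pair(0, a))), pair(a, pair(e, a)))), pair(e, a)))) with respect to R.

pair(0, pair(pair(pair(e, a), pair(a, a)), pair(pair(0, a), pair(e, a))))

1. pair(0, pair(pair(pair(e, a), pair(a, a)), pair(pair(m(pair(pair(e, 0), a), 0, m(a, a, 0)), m(pair(a, pair(0, e)), pair(pair(0, e), pair(e, pair(0, a))), pair(a, pair(e, a)))), pair(e, a))))  →  pair(0, pair(pair(pair(e, a), pair(a, a)), pair(pair(m(a, a, 0), m(pair(a, pair(0, e)), pair(pair(0, e), pair(e, pair(0, a))), pair(a, pair(e, a)))), pair(e, a))))   [R7 at 2.2.1.1]
2. pair(0, pair(pair(pair(e, a), pair(a, a)), pair(pair(m(a, a, 0), m(pair(a, pair(0, e)), pair(pair(0, e), pair(e, pair(0, a))), pair(a, pair(e, a)))), pair(e, a))))  →  pair(0, pair(pair(pair(e, a), pair(a, a)), pair(pair(0, m(pair(a, pair(0, e)), pair(pair(0, e), pair(e, pair(0, a))), pair(a, pair(e, a)))), pair(e, a))))   [R8 at 2.2.1.1]
3. pair(0, pair(pair(pair(e, a), pair(a, a)), pair(pair(0, m(pair(a, pair(0, e)), pair(pair(0, e), pair(e, pair(0, a))), pair(a, pair(e, a)))), pair(e, a))))  →  pair(0, pair(pair(pair(e, a), pair(a, a)), pair(pair(0, a), pair(e, a))))   [R6 at 2.2.1.2]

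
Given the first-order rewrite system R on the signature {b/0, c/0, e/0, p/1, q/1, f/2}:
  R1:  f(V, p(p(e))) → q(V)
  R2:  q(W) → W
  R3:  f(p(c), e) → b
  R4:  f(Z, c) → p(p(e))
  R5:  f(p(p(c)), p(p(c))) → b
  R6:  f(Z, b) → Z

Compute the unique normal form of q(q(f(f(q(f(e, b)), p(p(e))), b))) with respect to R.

1. q(q(f(f(q(f(e, b)), p(p(e))), b)))  →  q(f(f(q(f(e, b)), p(p(e))), b))   [R2 at ε]
2. q(f(f(q(f(e, b)), p(p(e))), b))  →  f(f(q(f(e, b)), p(p(e))), b)   [R2 at ε]
3. f(f(q(f(e, b)), p(p(e))), b)  →  f(q(f(e, b)), p(p(e)))   [R6 at ε]
4. f(q(f(e, b)), p(p(e)))  →  q(q(f(e, b)))   [R1 at ε]
5. q(q(f(e, b)))  →  q(f(e, b))   [R2 at ε]
6. q(f(e, b))  →  f(e, b)   [R2 at ε]
7. f(e, b)  →  e   [R6 at ε]

e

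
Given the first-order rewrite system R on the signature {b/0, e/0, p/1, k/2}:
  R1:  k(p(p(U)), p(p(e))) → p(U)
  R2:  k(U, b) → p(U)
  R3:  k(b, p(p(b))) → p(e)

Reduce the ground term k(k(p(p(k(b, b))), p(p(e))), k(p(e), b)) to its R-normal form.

p(b)

1. k(k(p(p(k(b, b))), p(p(e))), k(p(e), b))  →  k(p(k(b, b)), k(p(e), b))   [R1 at 1]
2. k(p(k(b, b)), k(p(e), b))  →  k(p(p(b)), k(p(e), b))   [R2 at 1.1]
3. k(p(p(b)), k(p(e), b))  →  k(p(p(b)), p(p(e)))   [R2 at 2]
4. k(p(p(b)), p(p(e)))  →  p(b)   [R1 at ε]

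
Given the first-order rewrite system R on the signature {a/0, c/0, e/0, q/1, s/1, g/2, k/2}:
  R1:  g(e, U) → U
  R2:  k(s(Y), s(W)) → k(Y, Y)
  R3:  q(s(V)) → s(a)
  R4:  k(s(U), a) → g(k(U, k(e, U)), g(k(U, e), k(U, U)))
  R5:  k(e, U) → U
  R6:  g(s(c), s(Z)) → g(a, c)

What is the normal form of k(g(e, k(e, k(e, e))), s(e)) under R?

1. k(g(e, k(e, k(e, e))), s(e))  →  k(k(e, k(e, e)), s(e))   [R1 at 1]
2. k(k(e, k(e, e)), s(e))  →  k(k(e, e), s(e))   [R5 at 1]
3. k(k(e, e), s(e))  →  k(e, s(e))   [R5 at 1]
4. k(e, s(e))  →  s(e)   [R5 at ε]

s(e)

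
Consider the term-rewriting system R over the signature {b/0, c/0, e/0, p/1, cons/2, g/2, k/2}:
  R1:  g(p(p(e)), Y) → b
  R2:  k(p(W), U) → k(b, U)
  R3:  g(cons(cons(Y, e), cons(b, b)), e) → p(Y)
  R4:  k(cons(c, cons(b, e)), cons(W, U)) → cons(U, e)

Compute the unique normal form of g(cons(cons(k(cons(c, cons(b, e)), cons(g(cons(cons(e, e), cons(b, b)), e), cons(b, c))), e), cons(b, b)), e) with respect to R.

1. g(cons(cons(k(cons(c, cons(b, e)), cons(g(cons(cons(e, e), cons(b, b)), e), cons(b, c))), e), cons(b, b)), e)  →  p(k(cons(c, cons(b, e)), cons(g(cons(cons(e, e), cons(b, b)), e), cons(b, c))))   [R3 at ε]
2. p(k(cons(c, cons(b, e)), cons(g(cons(cons(e, e), cons(b, b)), e), cons(b, c))))  →  p(cons(cons(b, c), e))   [R4 at 1]

p(cons(cons(b, c), e))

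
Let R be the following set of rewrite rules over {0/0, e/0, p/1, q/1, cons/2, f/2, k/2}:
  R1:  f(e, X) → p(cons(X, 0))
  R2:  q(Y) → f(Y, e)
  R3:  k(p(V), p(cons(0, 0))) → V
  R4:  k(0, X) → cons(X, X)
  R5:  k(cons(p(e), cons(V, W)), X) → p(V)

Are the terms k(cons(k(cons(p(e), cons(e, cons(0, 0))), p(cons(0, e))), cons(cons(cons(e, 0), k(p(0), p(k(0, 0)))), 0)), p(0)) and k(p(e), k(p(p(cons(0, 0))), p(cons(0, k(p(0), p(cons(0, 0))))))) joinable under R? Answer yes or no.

no — NF(t₁) = p(cons(cons(e, 0), 0)), NF(t₂) = e

Reduce t₁ = k(cons(k(cons(p(e), cons(e, cons(0, 0))), p(cons(0, e))), cons(cons(cons(e, 0), k(p(0), p(k(0, 0)))), 0)), p(0)):
1. k(cons(k(cons(p(e), cons(e, cons(0, 0))), p(cons(0, e))), cons(cons(cons(e, 0), k(p(0), p(k(0, 0)))), 0)), p(0))  →  k(cons(p(e), cons(cons(cons(e, 0), k(p(0), p(k(0, 0)))), 0)), p(0))   [R5 at 1.1]
2. k(cons(p(e), cons(cons(cons(e, 0), k(p(0), p(k(0, 0)))), 0)), p(0))  →  p(cons(cons(e, 0), k(p(0), p(k(0, 0)))))   [R5 at ε]
3. p(cons(cons(e, 0), k(p(0), p(k(0, 0)))))  →  p(cons(cons(e, 0), k(p(0), p(cons(0, 0)))))   [R4 at 1.2.2.1]
4. p(cons(cons(e, 0), k(p(0), p(cons(0, 0)))))  →  p(cons(cons(e, 0), 0))   [R3 at 1.2]

Reduce t₂ = k(p(e), k(p(p(cons(0, 0))), p(cons(0, k(p(0), p(cons(0, 0))))))):
1. k(p(e), k(p(p(cons(0, 0))), p(cons(0, k(p(0), p(cons(0, 0)))))))  →  k(p(e), k(p(p(cons(0, 0))), p(cons(0, 0))))   [R3 at 2.2.1.2]
2. k(p(e), k(p(p(cons(0, 0))), p(cons(0, 0))))  →  k(p(e), p(cons(0, 0)))   [R3 at 2]
3. k(p(e), p(cons(0, 0)))  →  e   [R3 at ε]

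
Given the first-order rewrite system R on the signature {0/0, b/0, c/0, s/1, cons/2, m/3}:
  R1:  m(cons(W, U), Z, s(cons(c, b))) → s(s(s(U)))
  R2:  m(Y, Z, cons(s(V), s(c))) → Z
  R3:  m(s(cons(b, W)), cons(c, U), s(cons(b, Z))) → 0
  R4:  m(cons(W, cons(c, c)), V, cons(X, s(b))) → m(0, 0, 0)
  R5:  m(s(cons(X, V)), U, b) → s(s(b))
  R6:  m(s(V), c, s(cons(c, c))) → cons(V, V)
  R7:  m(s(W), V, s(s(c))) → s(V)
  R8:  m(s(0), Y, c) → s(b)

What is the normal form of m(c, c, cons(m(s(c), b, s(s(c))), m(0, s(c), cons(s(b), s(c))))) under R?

1. m(c, c, cons(m(s(c), b, s(s(c))), m(0, s(c), cons(s(b), s(c)))))  →  m(c, c, cons(s(b), m(0, s(c), cons(s(b), s(c)))))   [R7 at 3.1]
2. m(c, c, cons(s(b), m(0, s(c), cons(s(b), s(c)))))  →  m(c, c, cons(s(b), s(c)))   [R2 at 3.2]
3. m(c, c, cons(s(b), s(c)))  →  c   [R2 at ε]

c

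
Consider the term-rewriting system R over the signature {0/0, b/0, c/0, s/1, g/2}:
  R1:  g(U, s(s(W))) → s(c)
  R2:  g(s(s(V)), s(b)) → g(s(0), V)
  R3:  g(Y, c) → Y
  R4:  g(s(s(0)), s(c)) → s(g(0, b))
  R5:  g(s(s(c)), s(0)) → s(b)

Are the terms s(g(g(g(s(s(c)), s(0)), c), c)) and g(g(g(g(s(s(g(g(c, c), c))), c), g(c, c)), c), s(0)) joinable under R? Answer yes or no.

no — NF(t₁) = s(s(b)), NF(t₂) = s(b)

Reduce t₁ = s(g(g(g(s(s(c)), s(0)), c), c)):
1. s(g(g(g(s(s(c)), s(0)), c), c))  →  s(g(g(s(s(c)), s(0)), c))   [R3 at 1]
2. s(g(g(s(s(c)), s(0)), c))  →  s(g(s(s(c)), s(0)))   [R3 at 1]
3. s(g(s(s(c)), s(0)))  →  s(s(b))   [R5 at 1]

Reduce t₂ = g(g(g(g(s(s(g(g(c, c), c))), c), g(c, c)), c), s(0)):
1. g(g(g(g(s(s(g(g(c, c), c))), c), g(c, c)), c), s(0))  →  g(g(g(s(s(g(g(c, c), c))), c), g(c, c)), s(0))   [R3 at 1]
2. g(g(g(s(s(g(g(c, c), c))), c), g(c, c)), s(0))  →  g(g(s(s(g(g(c, c), c))), g(c, c)), s(0))   [R3 at 1.1]
3. g(g(s(s(g(g(c, c), c))), g(c, c)), s(0))  →  g(g(s(s(g(c, c))), g(c, c)), s(0))   [R3 at 1.1.1.1]
4. g(g(s(s(g(c, c))), g(c, c)), s(0))  →  g(g(s(s(c)), g(c, c)), s(0))   [R3 at 1.1.1.1]
5. g(g(s(s(c)), g(c, c)), s(0))  →  g(g(s(s(c)), c), s(0))   [R3 at 1.2]
6. g(g(s(s(c)), c), s(0))  →  g(s(s(c)), s(0))   [R3 at 1]
7. g(s(s(c)), s(0))  →  s(b)   [R5 at ε]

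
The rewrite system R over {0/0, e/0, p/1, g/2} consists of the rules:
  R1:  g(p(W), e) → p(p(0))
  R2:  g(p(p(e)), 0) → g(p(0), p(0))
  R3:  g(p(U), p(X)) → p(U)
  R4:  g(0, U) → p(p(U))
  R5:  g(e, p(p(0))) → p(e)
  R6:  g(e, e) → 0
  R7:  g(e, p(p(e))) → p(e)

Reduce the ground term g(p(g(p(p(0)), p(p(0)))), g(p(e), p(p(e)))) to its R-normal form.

1. g(p(g(p(p(0)), p(p(0)))), g(p(e), p(p(e))))  →  g(p(p(p(0))), g(p(e), p(p(e))))   [R3 at 1.1]
2. g(p(p(p(0))), g(p(e), p(p(e))))  →  g(p(p(p(0))), p(e))   [R3 at 2]
3. g(p(p(p(0))), p(e))  →  p(p(p(0)))   [R3 at ε]

p(p(p(0)))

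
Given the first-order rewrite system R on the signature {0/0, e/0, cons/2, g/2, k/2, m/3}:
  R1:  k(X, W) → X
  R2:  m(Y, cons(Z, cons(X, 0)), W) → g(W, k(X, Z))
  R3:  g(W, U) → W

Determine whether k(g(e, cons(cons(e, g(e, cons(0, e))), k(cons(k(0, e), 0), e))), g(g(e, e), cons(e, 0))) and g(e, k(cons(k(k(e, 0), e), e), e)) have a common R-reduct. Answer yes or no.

yes — NF(t₁) = e, NF(t₂) = e

Reduce t₁ = k(g(e, cons(cons(e, g(e, cons(0, e))), k(cons(k(0, e), 0), e))), g(g(e, e), cons(e, 0))):
1. k(g(e, cons(cons(e, g(e, cons(0, e))), k(cons(k(0, e), 0), e))), g(g(e, e), cons(e, 0)))  →  g(e, cons(cons(e, g(e, cons(0, e))), k(cons(k(0, e), 0), e)))   [R1 at ε]
2. g(e, cons(cons(e, g(e, cons(0, e))), k(cons(k(0, e), 0), e)))  →  e   [R3 at ε]

Reduce t₂ = g(e, k(cons(k(k(e, 0), e), e), e)):
1. g(e, k(cons(k(k(e, 0), e), e), e))  →  e   [R3 at ε]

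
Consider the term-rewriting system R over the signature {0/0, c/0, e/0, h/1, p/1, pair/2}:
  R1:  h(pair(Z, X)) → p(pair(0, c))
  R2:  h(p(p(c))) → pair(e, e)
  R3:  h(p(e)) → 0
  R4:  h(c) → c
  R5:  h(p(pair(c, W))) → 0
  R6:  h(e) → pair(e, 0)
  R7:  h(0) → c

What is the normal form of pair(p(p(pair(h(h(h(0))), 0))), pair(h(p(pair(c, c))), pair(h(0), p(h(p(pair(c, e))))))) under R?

1. pair(p(p(pair(h(h(h(0))), 0))), pair(h(p(pair(c, c))), pair(h(0), p(h(p(pair(c, e)))))))  →  pair(p(p(pair(h(h(c)), 0))), pair(h(p(pair(c, c))), pair(h(0), p(h(p(pair(c, e)))))))   [R7 at 1.1.1.1.1.1]
2. pair(p(p(pair(h(h(c)), 0))), pair(h(p(pair(c, c))), pair(h(0), p(h(p(pair(c, e)))))))  →  pair(p(p(pair(h(c), 0))), pair(h(p(pair(c, c))), pair(h(0), p(h(p(pair(c, e)))))))   [R4 at 1.1.1.1.1]
3. pair(p(p(pair(h(c), 0))), pair(h(p(pair(c, c))), pair(h(0), p(h(p(pair(c, e)))))))  →  pair(p(p(pair(c, 0))), pair(h(p(pair(c, c))), pair(h(0), p(h(p(pair(c, e)))))))   [R4 at 1.1.1.1]
4. pair(p(p(pair(c, 0))), pair(h(p(pair(c, c))), pair(h(0), p(h(p(pair(c, e)))))))  →  pair(p(p(pair(c, 0))), pair(0, pair(h(0), p(h(p(pair(c, e)))))))   [R5 at 2.1]
5. pair(p(p(pair(c, 0))), pair(0, pair(h(0), p(h(p(pair(c, e)))))))  →  pair(p(p(pair(c, 0))), pair(0, pair(c, p(h(p(pair(c, e)))))))   [R7 at 2.2.1]
6. pair(p(p(pair(c, 0))), pair(0, pair(c, p(h(p(pair(c, e)))))))  →  pair(p(p(pair(c, 0))), pair(0, pair(c, p(0))))   [R5 at 2.2.2.1]

pair(p(p(pair(c, 0))), pair(0, pair(c, p(0))))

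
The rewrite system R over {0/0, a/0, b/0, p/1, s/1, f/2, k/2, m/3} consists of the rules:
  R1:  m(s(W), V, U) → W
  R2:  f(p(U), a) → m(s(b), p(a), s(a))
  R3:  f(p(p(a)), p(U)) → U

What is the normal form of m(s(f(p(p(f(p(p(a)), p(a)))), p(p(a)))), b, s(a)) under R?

p(a)

1. m(s(f(p(p(f(p(p(a)), p(a)))), p(p(a)))), b, s(a))  →  f(p(p(f(p(p(a)), p(a)))), p(p(a)))   [R1 at ε]
2. f(p(p(f(p(p(a)), p(a)))), p(p(a)))  →  f(p(p(a)), p(p(a)))   [R3 at 1.1.1]
3. f(p(p(a)), p(p(a)))  →  p(a)   [R3 at ε]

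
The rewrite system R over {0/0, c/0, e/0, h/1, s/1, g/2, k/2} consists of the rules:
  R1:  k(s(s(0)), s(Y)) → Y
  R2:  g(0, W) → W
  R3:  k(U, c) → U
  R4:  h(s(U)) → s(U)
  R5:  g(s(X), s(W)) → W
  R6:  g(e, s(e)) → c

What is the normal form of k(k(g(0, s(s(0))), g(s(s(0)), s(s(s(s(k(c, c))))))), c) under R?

1. k(k(g(0, s(s(0))), g(s(s(0)), s(s(s(s(k(c, c))))))), c)  →  k(g(0, s(s(0))), g(s(s(0)), s(s(s(s(k(c, c)))))))   [R3 at ε]
2. k(g(0, s(s(0))), g(s(s(0)), s(s(s(s(k(c, c)))))))  →  k(s(s(0)), g(s(s(0)), s(s(s(s(k(c, c)))))))   [R2 at 1]
3. k(s(s(0)), g(s(s(0)), s(s(s(s(k(c, c)))))))  →  k(s(s(0)), s(s(s(k(c, c)))))   [R5 at 2]
4. k(s(s(0)), s(s(s(k(c, c)))))  →  s(s(k(c, c)))   [R1 at ε]
5. s(s(k(c, c)))  →  s(s(c))   [R3 at 1.1]

s(s(c))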